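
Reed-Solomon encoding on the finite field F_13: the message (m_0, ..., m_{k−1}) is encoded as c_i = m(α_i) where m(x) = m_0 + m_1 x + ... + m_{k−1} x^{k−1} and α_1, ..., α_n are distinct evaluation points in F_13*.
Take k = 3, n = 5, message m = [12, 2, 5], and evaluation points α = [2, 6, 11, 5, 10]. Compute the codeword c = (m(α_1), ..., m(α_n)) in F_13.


c = [10, 9, 2, 4, 12]

Message polynomial: m(x) = 12 + 2·x + 5·x^2 (mod 13).
For each evaluation point α_i, compute m(α_i) mod 13:
  α_1 = 2: Horner steps 5 → 12 → 10, so m(2) = 10.
  α_2 = 6: Horner steps 5 → 6 → 9, so m(6) = 9.
  α_3 = 11: Horner steps 5 → 5 → 2, so m(11) = 2.
  α_4 = 5: Horner steps 5 → 1 → 4, so m(5) = 4.
  α_5 = 10: Horner steps 5 → 0 → 12, so m(10) = 12.
Codeword c = [10, 9, 2, 4, 12] ∈ F_13^5.


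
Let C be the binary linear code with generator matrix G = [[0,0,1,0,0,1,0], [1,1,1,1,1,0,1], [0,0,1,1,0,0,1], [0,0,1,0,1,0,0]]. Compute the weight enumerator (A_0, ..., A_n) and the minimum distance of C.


Weight distribution: A_0 = 1, A_2 = 3, A_3 = 6, A_4 = 1, A_5 = 2, A_6 = 3. Minimum distance d = 2.

Enumerate all 2^4 = 16 messages m ∈ F_2^4.
For each, compute codeword c = mG in F_2^7, then tally its weight.
  m = 0000 → c = 0000000, weight = 0.
  m = 1000 → c = 0010010, weight = 2.
  m = 0100 → c = 1111101, weight = 6.
  m = 1100 → c = 1101111, weight = 6.
  m = 0010 → c = 0011001, weight = 3.
  m = 1010 → c = 0001011, weight = 3.
  m = 0110 → c = 1100100, weight = 3.
  m = 1110 → c = 1110110, weight = 5.
  m = 0001 → c = 0010100, weight = 2.
  m = 1001 → c = 0000110, weight = 2.
  m = 0101 → c = 1101001, weight = 4.
  m = 1101 → c = 1111011, weight = 6.
  m = 0011 → c = 0001101, weight = 3.
  m = 1011 → c = 0011111, weight = 5.
  m = 0111 → c = 1110000, weight = 3.
  m = 1111 → c = 1100010, weight = 3.
Tally weights:
  weight 0: 1 codewords.
  weight 2: 3 codewords.
  weight 3: 6 codewords.
  weight 4: 1 codewords.
  weight 5: 2 codewords.
  weight 6: 3 codewords.
Minimum distance d = smallest w > 0 with A_w > 0 = 2.
Sanity: Σ A_w = 16 = 2^4 = 16 ✓.


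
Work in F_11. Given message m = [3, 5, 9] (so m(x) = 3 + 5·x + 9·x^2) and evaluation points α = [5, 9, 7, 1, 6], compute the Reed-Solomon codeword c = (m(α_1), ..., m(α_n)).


c = [0, 7, 6, 6, 5]

Message polynomial: m(x) = 3 + 5·x + 9·x^2 (mod 11).
For each evaluation point α_i, compute m(α_i) mod 11:
  α_1 = 5: Horner steps 9 → 6 → 0, so m(5) = 0.
  α_2 = 9: Horner steps 9 → 9 → 7, so m(9) = 7.
  α_3 = 7: Horner steps 9 → 2 → 6, so m(7) = 6.
  α_4 = 1: Horner steps 9 → 3 → 6, so m(1) = 6.
  α_5 = 6: Horner steps 9 → 4 → 5, so m(6) = 5.
Codeword c = [0, 7, 6, 6, 5] ∈ F_11^5.


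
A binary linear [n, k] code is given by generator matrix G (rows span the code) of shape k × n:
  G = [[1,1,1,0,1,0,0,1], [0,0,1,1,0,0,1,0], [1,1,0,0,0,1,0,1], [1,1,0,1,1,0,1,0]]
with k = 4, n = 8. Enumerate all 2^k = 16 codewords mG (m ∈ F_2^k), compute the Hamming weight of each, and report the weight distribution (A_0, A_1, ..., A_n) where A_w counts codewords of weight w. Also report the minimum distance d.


Weight distribution: A_0 = 1, A_1 = 1, A_3 = 3, A_4 = 5, A_5 = 3, A_6 = 2, A_7 = 1. Minimum distance d = 1.

Enumerate all 2^4 = 16 messages m ∈ F_2^4.
For each, compute codeword c = mG in F_2^8, then tally its weight.
  m = 0000 → c = 00000000, weight = 0.
  m = 1000 → c = 11101001, weight = 5.
  m = 0100 → c = 00110010, weight = 3.
  m = 1100 → c = 11011011, weight = 6.
  m = 0010 → c = 11000101, weight = 4.
  m = 1010 → c = 00101100, weight = 3.
  m = 0110 → c = 11110111, weight = 7.
  m = 1110 → c = 00011110, weight = 4.
  m = 0001 → c = 11011010, weight = 5.
  m = 1001 → c = 00110011, weight = 4.
  m = 0101 → c = 11101000, weight = 4.
  m = 1101 → c = 00000001, weight = 1.
  m = 0011 → c = 00011111, weight = 5.
  m = 1011 → c = 11110110, weight = 6.
  m = 0111 → c = 00101101, weight = 4.
  m = 1111 → c = 11000100, weight = 3.
Tally weights:
  weight 0: 1 codewords.
  weight 1: 1 codewords.
  weight 3: 3 codewords.
  weight 4: 5 codewords.
  weight 5: 3 codewords.
  weight 6: 2 codewords.
  weight 7: 1 codewords.
Minimum distance d = smallest w > 0 with A_w > 0 = 1.
Sanity: Σ A_w = 16 = 2^4 = 16 ✓.


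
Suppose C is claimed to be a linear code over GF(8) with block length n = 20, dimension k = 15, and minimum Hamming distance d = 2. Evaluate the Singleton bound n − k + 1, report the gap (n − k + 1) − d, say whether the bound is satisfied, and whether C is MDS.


Singleton RHS = n − k + 1 = 6, slack = 4, bound satisfied, not MDS.

Singleton bound: d ≤ n − k + 1.
Here n = 20, k = 15, so n − k + 1 = 6.
Given d = 2, check d ≤ 6: YES.
Slack = (n − k + 1) − d = 4.
The code is NOT MDS (slack = 4 > 0).
Description: the claimed parameters are [20, 15, 2]_8; such a code would be non-MDS.


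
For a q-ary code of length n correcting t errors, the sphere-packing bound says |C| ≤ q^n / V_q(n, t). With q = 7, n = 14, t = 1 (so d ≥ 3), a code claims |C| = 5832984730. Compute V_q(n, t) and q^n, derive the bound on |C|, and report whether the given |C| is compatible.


V_q(n, t) = 85, q^n = 678223072849, Hamming bound = 7979094974, |C| = 5832984730 ≤ bound (satisfied).

Step 1: Compute V_q(n, t) = Σ_{j=0}^1 C(n, j) (q−1)^j.
  j = 0: C(14,0)·(6)^0 = 1·1 = 1.
  j = 1: C(14,1)·(6)^1 = 14·6 = 84.
  V_q(n, t) = 1 + 84 = 85.
Step 2: q^n = 7^14 = 678223072849.
Step 3: Hamming bound ⌊q^n / V_q(n,t)⌋ = ⌊678223072849/85⌋ = 7979094974.
Step 4: Compare |C| = 5832984730 to 7979094974: satisfied.
The claimed |C| lies below the Hamming bound.


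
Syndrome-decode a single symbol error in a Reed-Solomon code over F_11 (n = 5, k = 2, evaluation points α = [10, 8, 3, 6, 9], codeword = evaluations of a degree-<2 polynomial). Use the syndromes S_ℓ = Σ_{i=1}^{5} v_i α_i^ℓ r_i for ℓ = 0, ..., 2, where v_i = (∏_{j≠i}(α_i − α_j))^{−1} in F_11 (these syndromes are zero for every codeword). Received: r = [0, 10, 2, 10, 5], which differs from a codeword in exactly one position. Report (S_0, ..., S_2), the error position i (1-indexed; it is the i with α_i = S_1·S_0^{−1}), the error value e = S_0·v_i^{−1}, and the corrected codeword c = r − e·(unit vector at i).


S = (9, 10, 5), error at position 4, error magnitude e = 1, c = [0, 10, 2, 9, 5].

Step 1: column multipliers v_i = (∏_{j≠i}(α_i − α_j))^{−1} mod 11.
  i = 1 (α = 10): (10−8)(10−3)(10−6)(10−9) = 2·7·4·1 = 56 ≡ 1, so v_1 = 1^{−1} = 1 (mod 11).
  i = 2 (α = 8): (8−10)(8−3)(8−6)(8−9) = (−2)·5·2·(−1) = 20 ≡ 9, so v_2 = 9^{−1} = 5 (mod 11).
  i = 3 (α = 3): (3−10)(3−8)(3−6)(3−9) = (−7)·(−5)·(−3)·(−6) = 630 ≡ 3, so v_3 = 3^{−1} = 4 (mod 11).
  i = 4 (α = 6): (6−10)(6−8)(6−3)(6−9) = (−4)·(−2)·3·(−3) = −72 ≡ 5, so v_4 = 5^{−1} = 9 (mod 11).
  i = 5 (α = 9): (9−10)(9−8)(9−3)(9−6) = (−1)·1·6·3 = −18 ≡ 4, so v_5 = 4^{−1} = 3 (mod 11).
  v = [1, 5, 4, 9, 3].
Step 2: syndromes of r = [0, 10, 2, 10, 5] (all sums mod 11).
  S_0 = Σ v_i r_i = 1·0 + 5·10 + 4·2 + 9·10 + 3·5 = 163 ≡ 9.
  S_1 = Σ v_i α_i r_i = 1·10·0 + 5·8·10 + 4·3·2 + 9·6·10 + 3·9·5 = 1099 ≡ 10.
  α_i^2 mod 11 = [1, 9, 9, 3, 4].
  S_2 = Σ v_i α_i^2 r_i = 1·1·0 + 5·9·10 + 4·9·2 + 9·3·10 + 3·4·5 = 852 ≡ 5.
  S = (9, 10, 5) ≠ 0, so r is not a codeword (an error is present).
Step 3: locate the error. For a single error e at position i, S_ℓ = v_i·e·α_i^ℓ, so α_err = S_1/S_0.
  S_0^{−1} = 9^{−1} = 5 (mod 11), so α_err = 10·5 = 50 ≡ 6 = α_4. Error position i = 4.
  Consistency check: S_2/S_1 = 5·10 = 50 ≡ 6 = α_err ✓ (single-error assumption holds).
Step 4: error magnitude e = S_0/v_4 = S_0·∏_{j≠4}(α_4 − α_j) = 9·5 = 45 ≡ 1 (mod 11).
Step 5: correct position 4: c_4 = r_4 − e = 10 − 1 ≡ 9 (mod 11). Hence c = [0, 10, 2, 9, 5].
  Check: interpolating c through the α_i gives m(x) = 6 + 6·x (degree < 2) with m(α_i) = c_i for every i, so c is indeed a codeword.


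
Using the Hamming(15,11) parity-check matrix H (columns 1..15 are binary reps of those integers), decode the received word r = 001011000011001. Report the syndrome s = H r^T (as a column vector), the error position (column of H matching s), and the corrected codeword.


s = (1, 0, 0, 0)^T, error position = 8, corrected codeword c = 001011010011001

Compute s = H r^T mod 2 one row at a time:
  s_1 = 0 + 0 + 0 + 1 + 1 + 0 + 0 + 1 = 3 ≡ 1 (mod 2).
  s_2 = 0 + 1 + 1 + 0 + 1 + 0 + 0 + 1 = 4 ≡ 0 (mod 2).
  s_3 = 0 + 1 + 1 + 0 + 0 + 1 + 0 + 1 = 4 ≡ 0 (mod 2).
  s_4 = 0 + 1 + 1 + 0 + 0 + 1 + 0 + 1 = 4 ≡ 0 (mod 2).
s = (1, 0, 0, 0)^T — this equals column 8 of H (binary 1000), so error is at position 8.
Correct: flip bit 8 of r = 001011000011001 to get c = 001011010011001.


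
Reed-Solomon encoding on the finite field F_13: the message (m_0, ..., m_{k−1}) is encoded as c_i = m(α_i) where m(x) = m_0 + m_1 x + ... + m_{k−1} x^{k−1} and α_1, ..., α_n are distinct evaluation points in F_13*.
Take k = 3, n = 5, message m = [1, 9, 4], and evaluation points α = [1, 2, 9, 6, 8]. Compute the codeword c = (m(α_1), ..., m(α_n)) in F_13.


c = [1, 9, 3, 4, 4]

Message polynomial: m(x) = 1 + 9·x + 4·x^2 (mod 13).
For each evaluation point α_i, compute m(α_i) mod 13:
  α_1 = 1: Horner steps 4 → 0 → 1, so m(1) = 1.
  α_2 = 2: Horner steps 4 → 4 → 9, so m(2) = 9.
  α_3 = 9: Horner steps 4 → 6 → 3, so m(9) = 3.
  α_4 = 6: Horner steps 4 → 7 → 4, so m(6) = 4.
  α_5 = 8: Horner steps 4 → 2 → 4, so m(8) = 4.
Codeword c = [1, 9, 3, 4, 4] ∈ F_13^5.


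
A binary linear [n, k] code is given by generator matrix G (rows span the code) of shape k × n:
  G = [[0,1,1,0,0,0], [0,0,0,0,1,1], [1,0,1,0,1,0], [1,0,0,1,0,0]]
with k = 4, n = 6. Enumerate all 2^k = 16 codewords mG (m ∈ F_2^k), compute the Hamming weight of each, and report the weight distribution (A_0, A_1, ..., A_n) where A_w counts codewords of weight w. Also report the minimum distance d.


Weight distribution: A_0 = 1, A_2 = 3, A_3 = 8, A_4 = 3, A_6 = 1. Minimum distance d = 2.

Enumerate all 2^4 = 16 messages m ∈ F_2^4.
For each, compute codeword c = mG in F_2^6, then tally its weight.
  m = 0000 → c = 000000, weight = 0.
  m = 1000 → c = 011000, weight = 2.
  m = 0100 → c = 000011, weight = 2.
  m = 1100 → c = 011011, weight = 4.
  m = 0010 → c = 101010, weight = 3.
  m = 1010 → c = 110010, weight = 3.
  m = 0110 → c = 101001, weight = 3.
  m = 1110 → c = 110001, weight = 3.
  m = 0001 → c = 100100, weight = 2.
  m = 1001 → c = 111100, weight = 4.
  m = 0101 → c = 100111, weight = 4.
  m = 1101 → c = 111111, weight = 6.
  m = 0011 → c = 001110, weight = 3.
  m = 1011 → c = 010110, weight = 3.
  m = 0111 → c = 001101, weight = 3.
  m = 1111 → c = 010101, weight = 3.
Tally weights:
  weight 0: 1 codewords.
  weight 2: 3 codewords.
  weight 3: 8 codewords.
  weight 4: 3 codewords.
  weight 6: 1 codewords.
Minimum distance d = smallest w > 0 with A_w > 0 = 2.
Sanity: Σ A_w = 16 = 2^4 = 16 ✓.


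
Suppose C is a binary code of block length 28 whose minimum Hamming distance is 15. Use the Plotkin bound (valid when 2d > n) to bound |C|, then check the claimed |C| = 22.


Plotkin bound M ≤ 14; given |C| = 22 > bound (violated).

Check applicability: 2d = 30, n = 28.
2d − n = 2 > 0, so Plotkin applies.
Compute d/(2d−n) = 15/2 ≈ 7.5000.
⌊d/(2d−n)⌋ = 7.
Plotkin bound: M ≤ 2·7 = 14.
Given |C| = 22, check: VIOLATED.
This |C| is above the Plotkin bound, so no binary code with n = 28, d = 15 and 22 codewords exists.


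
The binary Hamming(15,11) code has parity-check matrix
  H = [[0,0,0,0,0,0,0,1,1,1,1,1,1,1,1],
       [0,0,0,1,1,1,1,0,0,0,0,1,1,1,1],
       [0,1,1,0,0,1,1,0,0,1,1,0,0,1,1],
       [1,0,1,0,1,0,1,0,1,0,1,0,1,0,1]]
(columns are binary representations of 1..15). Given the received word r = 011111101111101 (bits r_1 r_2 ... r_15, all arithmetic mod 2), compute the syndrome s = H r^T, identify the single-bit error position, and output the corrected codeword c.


s = (0, 1, 1, 1)^T, error position = 7, corrected codeword c = 011111001111101

Compute s = H r^T mod 2 one row at a time:
  s_1 = 0 + 1 + 1 + 1 + 1 + 1 + 0 + 1 = 6 ≡ 0 (mod 2).
  s_2 = 1 + 1 + 1 + 1 + 1 + 1 + 0 + 1 = 7 ≡ 1 (mod 2).
  s_3 = 1 + 1 + 1 + 1 + 1 + 1 + 0 + 1 = 7 ≡ 1 (mod 2).
  s_4 = 0 + 1 + 1 + 1 + 1 + 1 + 1 + 1 = 7 ≡ 1 (mod 2).
s = (0, 1, 1, 1)^T — this equals column 7 of H (binary 0111), so error is at position 7.
Correct: flip bit 7 of r = 011111101111101 to get c = 011111001111101.


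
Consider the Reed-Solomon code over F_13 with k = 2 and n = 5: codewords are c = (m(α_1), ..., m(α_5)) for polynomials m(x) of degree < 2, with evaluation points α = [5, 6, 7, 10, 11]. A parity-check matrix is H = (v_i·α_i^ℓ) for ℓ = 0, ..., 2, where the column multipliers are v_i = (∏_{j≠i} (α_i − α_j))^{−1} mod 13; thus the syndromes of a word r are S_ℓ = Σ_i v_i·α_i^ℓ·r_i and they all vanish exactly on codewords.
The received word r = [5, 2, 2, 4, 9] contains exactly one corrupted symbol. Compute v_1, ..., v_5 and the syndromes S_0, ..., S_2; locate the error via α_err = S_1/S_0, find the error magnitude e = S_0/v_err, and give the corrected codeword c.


S = (3, 5, 4), error at position 2, error magnitude e = 5, c = [5, 10, 2, 4, 9].

Step 1: column multipliers v_i = (∏_{j≠i}(α_i − α_j))^{−1} mod 13.
  i = 1 (α = 5): (5−6)(5−7)(5−10)(5−11) = (−1)·(−2)·(−5)·(−6) = 60 ≡ 8, so v_1 = 8^{−1} = 5 (mod 13).
  i = 2 (α = 6): (6−5)(6−7)(6−10)(6−11) = 1·(−1)·(−4)·(−5) = −20 ≡ 6, so v_2 = 6^{−1} = 11 (mod 13).
  i = 3 (α = 7): (7−5)(7−6)(7−10)(7−11) = 2·1·(−3)·(−4) = 24 ≡ 11, so v_3 = 11^{−1} = 6 (mod 13).
  i = 4 (α = 10): (10−5)(10−6)(10−7)(10−11) = 5·4·3·(−1) = −60 ≡ 5, so v_4 = 5^{−1} = 8 (mod 13).
  i = 5 (α = 11): (11−5)(11−6)(11−7)(11−10) = 6·5·4·1 = 120 ≡ 3, so v_5 = 3^{−1} = 9 (mod 13).
  v = [5, 11, 6, 8, 9].
Step 2: syndromes of r = [5, 2, 2, 4, 9] (all sums mod 13).
  S_0 = Σ v_i r_i = 5·5 + 11·2 + 6·2 + 8·4 + 9·9 = 172 ≡ 3.
  S_1 = Σ v_i α_i r_i = 5·5·5 + 11·6·2 + 6·7·2 + 8·10·4 + 9·11·9 = 1552 ≡ 5.
  α_i^2 mod 13 = [12, 10, 10, 9, 4].
  S_2 = Σ v_i α_i^2 r_i = 5·12·5 + 11·10·2 + 6·10·2 + 8·9·4 + 9·4·9 = 1252 ≡ 4.
  S = (3, 5, 4) ≠ 0, so r is not a codeword (an error is present).
Step 3: locate the error. For a single error e at position i, S_ℓ = v_i·e·α_i^ℓ, so α_err = S_1/S_0.
  S_0^{−1} = 3^{−1} = 9 (mod 13), so α_err = 5·9 = 45 ≡ 6 = α_2. Error position i = 2.
  Consistency check: S_2/S_1 = 4·8 = 32 ≡ 6 = α_err ✓ (single-error assumption holds).
Step 4: error magnitude e = S_0/v_2 = S_0·∏_{j≠2}(α_2 − α_j) = 3·6 = 18 ≡ 5 (mod 13).
Step 5: correct position 2: c_2 = r_2 − e = 2 − 5 ≡ 10 (mod 13). Hence c = [5, 10, 2, 4, 9].
  Check: interpolating c through the α_i gives m(x) = 6 + 5·x (degree < 2) with m(α_i) = c_i for every i, so c is indeed a codeword.


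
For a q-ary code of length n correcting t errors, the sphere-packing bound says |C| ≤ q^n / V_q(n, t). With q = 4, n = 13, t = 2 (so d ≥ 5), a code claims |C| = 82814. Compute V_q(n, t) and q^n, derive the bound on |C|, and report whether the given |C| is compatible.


V_q(n, t) = 742, q^n = 67108864, Hamming bound = 90443, |C| = 82814 ≤ bound (satisfied).

Step 1: Compute V_q(n, t) = Σ_{j=0}^2 C(n, j) (q−1)^j.
  j = 0: C(13,0)·(3)^0 = 1·1 = 1.
  j = 1: C(13,1)·(3)^1 = 13·3 = 39.
  j = 2: C(13,2)·(3)^2 = 78·9 = 702.
  V_q(n, t) = 1 + 39 + 702 = 742.
Step 2: q^n = 4^13 = 67108864.
Step 3: Hamming bound ⌊q^n / V_q(n,t)⌋ = ⌊67108864/742⌋ = 90443.
Step 4: Compare |C| = 82814 to 90443: satisfied.
The claimed |C| lies below the Hamming bound.


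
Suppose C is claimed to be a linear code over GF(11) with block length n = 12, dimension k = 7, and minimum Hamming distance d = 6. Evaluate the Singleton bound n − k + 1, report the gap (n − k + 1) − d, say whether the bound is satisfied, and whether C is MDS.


Singleton RHS = n − k + 1 = 6, slack = 0, bound satisfied, MDS.

Singleton bound: d ≤ n − k + 1.
Here n = 12, k = 7, so n − k + 1 = 6.
Given d = 6, check d ≤ 6: YES.
Slack = (n − k + 1) − d = 0.
The code is MDS (slack = 0).
Description: the claimed parameters are [12, 7, 6]_11; such a code would be MDS (meets Singleton bound).


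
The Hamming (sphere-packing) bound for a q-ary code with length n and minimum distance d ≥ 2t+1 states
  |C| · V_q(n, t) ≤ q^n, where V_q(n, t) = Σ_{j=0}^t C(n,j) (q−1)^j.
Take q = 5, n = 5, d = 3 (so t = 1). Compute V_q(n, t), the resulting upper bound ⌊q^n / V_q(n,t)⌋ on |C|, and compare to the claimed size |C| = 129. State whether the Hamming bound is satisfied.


V_q(n, t) = 21, q^n = 3125, Hamming bound = 148, |C| = 129 ≤ bound (satisfied).

Step 1: Compute V_q(n, t) = Σ_{j=0}^1 C(n, j) (q−1)^j.
  j = 0: C(5,0)·(4)^0 = 1·1 = 1.
  j = 1: C(5,1)·(4)^1 = 5·4 = 20.
  V_q(n, t) = 1 + 20 = 21.
Step 2: q^n = 5^5 = 3125.
Step 3: Hamming bound ⌊q^n / V_q(n,t)⌋ = ⌊3125/21⌋ = 148.
Step 4: Compare |C| = 129 to 148: satisfied.
The claimed |C| lies below the Hamming bound.


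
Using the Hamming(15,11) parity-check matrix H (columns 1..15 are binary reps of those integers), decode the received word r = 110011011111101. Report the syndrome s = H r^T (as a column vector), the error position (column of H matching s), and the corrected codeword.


s = (1, 1, 1, 0)^T, error position = 14, corrected codeword c = 110011011111111

Compute s = H r^T mod 2 one row at a time:
  s_1 = 1 + 1 + 1 + 1 + 1 + 1 + 0 + 1 = 7 ≡ 1 (mod 2).
  s_2 = 0 + 1 + 1 + 0 + 1 + 1 + 0 + 1 = 5 ≡ 1 (mod 2).
  s_3 = 1 + 0 + 1 + 0 + 1 + 1 + 0 + 1 = 5 ≡ 1 (mod 2).
  s_4 = 1 + 0 + 1 + 0 + 1 + 1 + 1 + 1 = 6 ≡ 0 (mod 2).
s = (1, 1, 1, 0)^T — this equals column 14 of H (binary 1110), so error is at position 14.
Correct: flip bit 14 of r = 110011011111101 to get c = 110011011111111.


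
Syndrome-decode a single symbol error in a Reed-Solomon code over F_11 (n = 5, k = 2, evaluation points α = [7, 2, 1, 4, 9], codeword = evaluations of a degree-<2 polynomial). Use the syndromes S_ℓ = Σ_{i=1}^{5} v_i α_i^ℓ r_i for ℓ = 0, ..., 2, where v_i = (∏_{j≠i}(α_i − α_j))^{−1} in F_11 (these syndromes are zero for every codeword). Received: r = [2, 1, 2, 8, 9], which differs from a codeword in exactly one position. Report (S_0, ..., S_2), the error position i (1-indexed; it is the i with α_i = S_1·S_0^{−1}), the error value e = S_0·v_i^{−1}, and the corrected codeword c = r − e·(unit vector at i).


S = (10, 10, 10), error at position 3, error magnitude e = 10, c = [2, 1, 3, 8, 9].

Step 1: column multipliers v_i = (∏_{j≠i}(α_i − α_j))^{−1} mod 11.
  i = 1 (α = 7): (7−2)(7−1)(7−4)(7−9) = 5·6·3·(−2) = −180 ≡ 7, so v_1 = 7^{−1} = 8 (mod 11).
  i = 2 (α = 2): (2−7)(2−1)(2−4)(2−9) = (−5)·1·(−2)·(−7) = −70 ≡ 7, so v_2 = 7^{−1} = 8 (mod 11).
  i = 3 (α = 1): (1−7)(1−2)(1−4)(1−9) = (−6)·(−1)·(−3)·(−8) = 144 ≡ 1, so v_3 = 1^{−1} = 1 (mod 11).
  i = 4 (α = 4): (4−7)(4−2)(4−1)(4−9) = (−3)·2·3·(−5) = 90 ≡ 2, so v_4 = 2^{−1} = 6 (mod 11).
  i = 5 (α = 9): (9−7)(9−2)(9−1)(9−4) = 2·7·8·5 = 560 ≡ 10, so v_5 = 10^{−1} = 10 (mod 11).
  v = [8, 8, 1, 6, 10].
Step 2: syndromes of r = [2, 1, 2, 8, 9] (all sums mod 11).
  S_0 = Σ v_i r_i = 8·2 + 8·1 + 1·2 + 6·8 + 10·9 = 164 ≡ 10.
  S_1 = Σ v_i α_i r_i = 8·7·2 + 8·2·1 + 1·1·2 + 6·4·8 + 10·9·9 = 1132 ≡ 10.
  α_i^2 mod 11 = [5, 4, 1, 5, 4].
  S_2 = Σ v_i α_i^2 r_i = 8·5·2 + 8·4·1 + 1·1·2 + 6·5·8 + 10·4·9 = 714 ≡ 10.
  S = (10, 10, 10) ≠ 0, so r is not a codeword (an error is present).
Step 3: locate the error. For a single error e at position i, S_ℓ = v_i·e·α_i^ℓ, so α_err = S_1/S_0.
  S_0^{−1} = 10^{−1} = 10 (mod 11), so α_err = 10·10 = 100 ≡ 1 = α_3. Error position i = 3.
  Consistency check: S_2/S_1 = 10·10 = 100 ≡ 1 = α_err ✓ (single-error assumption holds).
Step 4: error magnitude e = S_0/v_3 = S_0·∏_{j≠3}(α_3 − α_j) = 10·1 = 10 ≡ 10 (mod 11).
Step 5: correct position 3: c_3 = r_3 − e = 2 − 10 ≡ 3 (mod 11). Hence c = [2, 1, 3, 8, 9].
  Check: interpolating c through the α_i gives m(x) = 5 + 9·x (degree < 2) with m(α_i) = c_i for every i, so c is indeed a codeword.


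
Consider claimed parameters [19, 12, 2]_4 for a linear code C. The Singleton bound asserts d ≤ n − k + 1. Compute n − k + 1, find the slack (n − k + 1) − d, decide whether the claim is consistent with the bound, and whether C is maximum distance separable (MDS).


Singleton RHS = n − k + 1 = 8, slack = 6, bound satisfied, not MDS.

Singleton bound: d ≤ n − k + 1.
Here n = 19, k = 12, so n − k + 1 = 8.
Given d = 2, check d ≤ 8: YES.
Slack = (n − k + 1) − d = 6.
The code is NOT MDS (slack = 6 > 0).
Description: the claimed parameters are [19, 12, 2]_4; such a code would be non-MDS.


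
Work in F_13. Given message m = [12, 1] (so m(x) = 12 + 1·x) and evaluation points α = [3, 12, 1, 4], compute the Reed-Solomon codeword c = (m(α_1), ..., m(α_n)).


c = [2, 11, 0, 3]

Message polynomial: m(x) = 12 + 1·x (mod 13).
For each evaluation point α_i, compute m(α_i) mod 13:
  α_1 = 3: Horner steps 1 → 2, so m(3) = 2.
  α_2 = 12: Horner steps 1 → 11, so m(12) = 11.
  α_3 = 1: Horner steps 1 → 0, so m(1) = 0.
  α_4 = 4: Horner steps 1 → 3, so m(4) = 3.
Codeword c = [2, 11, 0, 3] ∈ F_13^4.


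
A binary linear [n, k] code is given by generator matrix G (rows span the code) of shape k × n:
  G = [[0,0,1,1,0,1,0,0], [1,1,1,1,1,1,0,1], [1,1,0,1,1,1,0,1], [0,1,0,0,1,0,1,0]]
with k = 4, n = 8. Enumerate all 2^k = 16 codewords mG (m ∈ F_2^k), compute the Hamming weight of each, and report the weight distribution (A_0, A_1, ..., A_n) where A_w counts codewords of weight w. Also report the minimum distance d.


Weight distribution: A_0 = 1, A_1 = 1, A_2 = 1, A_3 = 3, A_4 = 3, A_5 = 3, A_6 = 3, A_7 = 1. Minimum distance d = 1.

Enumerate all 2^4 = 16 messages m ∈ F_2^4.
For each, compute codeword c = mG in F_2^8, then tally its weight.
  m = 0000 → c = 00000000, weight = 0.
  m = 1000 → c = 00110100, weight = 3.
  m = 0100 → c = 11111101, weight = 7.
  m = 1100 → c = 11001001, weight = 4.
  m = 0010 → c = 11011101, weight = 6.
  m = 1010 → c = 11101001, weight = 5.
  m = 0110 → c = 00100000, weight = 1.
  m = 1110 → c = 00010100, weight = 2.
  m = 0001 → c = 01001010, weight = 3.
  m = 1001 → c = 01111110, weight = 6.
  m = 0101 → c = 10110111, weight = 6.
  m = 1101 → c = 10000011, weight = 3.
  m = 0011 → c = 10010111, weight = 5.
  m = 1011 → c = 10100011, weight = 4.
  m = 0111 → c = 01101010, weight = 4.
  m = 1111 → c = 01011110, weight = 5.
Tally weights:
  weight 0: 1 codewords.
  weight 1: 1 codewords.
  weight 2: 1 codewords.
  weight 3: 3 codewords.
  weight 4: 3 codewords.
  weight 5: 3 codewords.
  weight 6: 3 codewords.
  weight 7: 1 codewords.
Minimum distance d = smallest w > 0 with A_w > 0 = 1.
Sanity: Σ A_w = 16 = 2^4 = 16 ✓.


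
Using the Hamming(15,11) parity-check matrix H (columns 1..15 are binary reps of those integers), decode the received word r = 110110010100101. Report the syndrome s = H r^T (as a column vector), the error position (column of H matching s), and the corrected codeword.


s = (0, 0, 1, 0)^T, error position = 2, corrected codeword c = 100110010100101

Compute s = H r^T mod 2 one row at a time:
  s_1 = 1 + 0 + 1 + 0 + 0 + 1 + 0 + 1 = 4 ≡ 0 (mod 2).
  s_2 = 1 + 1 + 0 + 0 + 0 + 1 + 0 + 1 = 4 ≡ 0 (mod 2).
  s_3 = 1 + 0 + 0 + 0 + 1 + 0 + 0 + 1 = 3 ≡ 1 (mod 2).
  s_4 = 1 + 0 + 1 + 0 + 0 + 0 + 1 + 1 = 4 ≡ 0 (mod 2).
s = (0, 0, 1, 0)^T — this equals column 2 of H (binary 0010), so error is at position 2.
Correct: flip bit 2 of r = 110110010100101 to get c = 100110010100101.


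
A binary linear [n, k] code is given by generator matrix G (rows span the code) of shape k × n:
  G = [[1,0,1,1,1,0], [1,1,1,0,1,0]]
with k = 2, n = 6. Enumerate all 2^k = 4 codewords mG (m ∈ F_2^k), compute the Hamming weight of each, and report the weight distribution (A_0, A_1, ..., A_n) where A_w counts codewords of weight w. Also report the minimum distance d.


Weight distribution: A_0 = 1, A_2 = 1, A_4 = 2. Minimum distance d = 2.

Enumerate all 2^2 = 4 messages m ∈ F_2^2.
For each, compute codeword c = mG in F_2^6, then tally its weight.
  m = 00 → c = 000000, weight = 0.
  m = 10 → c = 101110, weight = 4.
  m = 01 → c = 111010, weight = 4.
  m = 11 → c = 010100, weight = 2.
Tally weights:
  weight 0: 1 codewords.
  weight 2: 1 codewords.
  weight 4: 2 codewords.
Minimum distance d = smallest w > 0 with A_w > 0 = 2.
Sanity: Σ A_w = 4 = 2^2 = 4 ✓.


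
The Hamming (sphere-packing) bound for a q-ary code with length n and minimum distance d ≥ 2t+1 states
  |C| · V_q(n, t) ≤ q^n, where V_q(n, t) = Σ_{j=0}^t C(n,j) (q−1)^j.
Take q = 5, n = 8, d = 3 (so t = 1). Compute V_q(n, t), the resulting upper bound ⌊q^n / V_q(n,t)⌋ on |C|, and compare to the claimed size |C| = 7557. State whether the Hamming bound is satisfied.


V_q(n, t) = 33, q^n = 390625, Hamming bound = 11837, |C| = 7557 ≤ bound (satisfied).

Step 1: Compute V_q(n, t) = Σ_{j=0}^1 C(n, j) (q−1)^j.
  j = 0: C(8,0)·(4)^0 = 1·1 = 1.
  j = 1: C(8,1)·(4)^1 = 8·4 = 32.
  V_q(n, t) = 1 + 32 = 33.
Step 2: q^n = 5^8 = 390625.
Step 3: Hamming bound ⌊q^n / V_q(n,t)⌋ = ⌊390625/33⌋ = 11837.
Step 4: Compare |C| = 7557 to 11837: satisfied.
The claimed |C| lies below the Hamming bound.


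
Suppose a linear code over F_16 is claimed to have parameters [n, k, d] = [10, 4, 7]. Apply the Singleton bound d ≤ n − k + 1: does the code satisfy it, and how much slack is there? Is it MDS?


Singleton RHS = n − k + 1 = 7, slack = 0, bound satisfied, MDS.

Singleton bound: d ≤ n − k + 1.
Here n = 10, k = 4, so n − k + 1 = 7.
Given d = 7, check d ≤ 7: YES.
Slack = (n − k + 1) − d = 0.
The code is MDS (slack = 0).
Description: the claimed parameters are [10, 4, 7]_16; such a code would be MDS (meets Singleton bound).


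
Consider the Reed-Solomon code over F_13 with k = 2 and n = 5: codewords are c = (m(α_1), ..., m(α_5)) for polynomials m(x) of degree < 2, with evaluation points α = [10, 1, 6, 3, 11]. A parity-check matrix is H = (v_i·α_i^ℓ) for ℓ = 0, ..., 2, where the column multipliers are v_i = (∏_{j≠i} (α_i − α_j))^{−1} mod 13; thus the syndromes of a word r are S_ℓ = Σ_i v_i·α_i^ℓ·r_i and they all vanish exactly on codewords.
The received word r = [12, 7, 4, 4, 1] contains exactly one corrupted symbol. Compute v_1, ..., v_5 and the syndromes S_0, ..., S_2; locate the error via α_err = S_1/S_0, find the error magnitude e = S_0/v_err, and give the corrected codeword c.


S = (3, 9, 1), error at position 4, error magnitude e = 6, c = [12, 7, 4, 11, 1].

Step 1: column multipliers v_i = (∏_{j≠i}(α_i − α_j))^{−1} mod 13.
  i = 1 (α = 10): (10−1)(10−6)(10−3)(10−11) = 9·4·7·(−1) = −252 ≡ 8, so v_1 = 8^{−1} = 5 (mod 13).
  i = 2 (α = 1): (1−10)(1−6)(1−3)(1−11) = (−9)·(−5)·(−2)·(−10) = 900 ≡ 3, so v_2 = 3^{−1} = 9 (mod 13).
  i = 3 (α = 6): (6−10)(6−1)(6−3)(6−11) = (−4)·5·3·(−5) = 300 ≡ 1, so v_3 = 1^{−1} = 1 (mod 13).
  i = 4 (α = 3): (3−10)(3−1)(3−6)(3−11) = (−7)·2·(−3)·(−8) = −336 ≡ 2, so v_4 = 2^{−1} = 7 (mod 13).
  i = 5 (α = 11): (11−10)(11−1)(11−6)(11−3) = 1·10·5·8 = 400 ≡ 10, so v_5 = 10^{−1} = 4 (mod 13).
  v = [5, 9, 1, 7, 4].
Step 2: syndromes of r = [12, 7, 4, 4, 1] (all sums mod 13).
  S_0 = Σ v_i r_i = 5·12 + 9·7 + 1·4 + 7·4 + 4·1 = 159 ≡ 3.
  S_1 = Σ v_i α_i r_i = 5·10·12 + 9·1·7 + 1·6·4 + 7·3·4 + 4·11·1 = 815 ≡ 9.
  α_i^2 mod 13 = [9, 1, 10, 9, 4].
  S_2 = Σ v_i α_i^2 r_i = 5·9·12 + 9·1·7 + 1·10·4 + 7·9·4 + 4·4·1 = 911 ≡ 1.
  S = (3, 9, 1) ≠ 0, so r is not a codeword (an error is present).
Step 3: locate the error. For a single error e at position i, S_ℓ = v_i·e·α_i^ℓ, so α_err = S_1/S_0.
  S_0^{−1} = 3^{−1} = 9 (mod 13), so α_err = 9·9 = 81 ≡ 3 = α_4. Error position i = 4.
  Consistency check: S_2/S_1 = 1·3 = 3 ≡ 3 = α_err ✓ (single-error assumption holds).
Step 4: error magnitude e = S_0/v_4 = S_0·∏_{j≠4}(α_4 − α_j) = 3·2 = 6 ≡ 6 (mod 13).
Step 5: correct position 4: c_4 = r_4 − e = 4 − 6 ≡ 11 (mod 13). Hence c = [12, 7, 4, 11, 1].
  Check: interpolating c through the α_i gives m(x) = 5 + 2·x (degree < 2) with m(α_i) = c_i for every i, so c is indeed a codeword.


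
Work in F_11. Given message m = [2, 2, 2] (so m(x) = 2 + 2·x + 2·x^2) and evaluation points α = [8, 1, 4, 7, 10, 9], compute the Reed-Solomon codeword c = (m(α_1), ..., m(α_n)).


c = [3, 6, 9, 4, 2, 6]

Message polynomial: m(x) = 2 + 2·x + 2·x^2 (mod 11).
For each evaluation point α_i, compute m(α_i) mod 11:
  α_1 = 8: Horner steps 2 → 7 → 3, so m(8) = 3.
  α_2 = 1: Horner steps 2 → 4 → 6, so m(1) = 6.
  α_3 = 4: Horner steps 2 → 10 → 9, so m(4) = 9.
  α_4 = 7: Horner steps 2 → 5 → 4, so m(7) = 4.
  α_5 = 10: Horner steps 2 → 0 → 2, so m(10) = 2.
  α_6 = 9: Horner steps 2 → 9 → 6, so m(9) = 6.
Codeword c = [3, 6, 9, 4, 2, 6] ∈ F_11^6.


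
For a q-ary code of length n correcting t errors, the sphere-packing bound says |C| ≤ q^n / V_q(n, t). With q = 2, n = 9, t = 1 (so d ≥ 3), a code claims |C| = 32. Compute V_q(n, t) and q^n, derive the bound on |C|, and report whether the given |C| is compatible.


V_q(n, t) = 10, q^n = 512, Hamming bound = 51, |C| = 32 ≤ bound (satisfied).

Step 1: Compute V_q(n, t) = Σ_{j=0}^1 C(n, j) (q−1)^j.
  j = 0: C(9,0)·(1)^0 = 1·1 = 1.
  j = 1: C(9,1)·(1)^1 = 9·1 = 9.
  V_q(n, t) = 1 + 9 = 10.
Step 2: q^n = 2^9 = 512.
Step 3: Hamming bound ⌊q^n / V_q(n,t)⌋ = ⌊512/10⌋ = 51.
Step 4: Compare |C| = 32 to 51: satisfied.
The claimed |C| lies below the Hamming bound.


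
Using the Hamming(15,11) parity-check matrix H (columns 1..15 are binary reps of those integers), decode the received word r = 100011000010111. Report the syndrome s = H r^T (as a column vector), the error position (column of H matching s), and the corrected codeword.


s = (0, 1, 0, 1)^T, error position = 5, corrected codeword c = 100001000010111

Compute s = H r^T mod 2 one row at a time:
  s_1 = 0 + 0 + 0 + 1 + 0 + 1 + 1 + 1 = 4 ≡ 0 (mod 2).
  s_2 = 0 + 1 + 1 + 0 + 0 + 1 + 1 + 1 = 5 ≡ 1 (mod 2).
  s_3 = 0 + 0 + 1 + 0 + 0 + 1 + 1 + 1 = 4 ≡ 0 (mod 2).
  s_4 = 1 + 0 + 1 + 0 + 0 + 1 + 1 + 1 = 5 ≡ 1 (mod 2).
s = (0, 1, 0, 1)^T — this equals column 5 of H (binary 0101), so error is at position 5.
Correct: flip bit 5 of r = 100011000010111 to get c = 100001000010111.


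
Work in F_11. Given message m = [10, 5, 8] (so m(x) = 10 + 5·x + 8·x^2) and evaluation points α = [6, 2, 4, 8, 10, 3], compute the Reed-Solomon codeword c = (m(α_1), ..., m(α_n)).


c = [9, 8, 4, 1, 2, 9]

Message polynomial: m(x) = 10 + 5·x + 8·x^2 (mod 11).
For each evaluation point α_i, compute m(α_i) mod 11:
  α_1 = 6: Horner steps 8 → 9 → 9, so m(6) = 9.
  α_2 = 2: Horner steps 8 → 10 → 8, so m(2) = 8.
  α_3 = 4: Horner steps 8 → 4 → 4, so m(4) = 4.
  α_4 = 8: Horner steps 8 → 3 → 1, so m(8) = 1.
  α_5 = 10: Horner steps 8 → 8 → 2, so m(10) = 2.
  α_6 = 3: Horner steps 8 → 7 → 9, so m(3) = 9.
Codeword c = [9, 8, 4, 1, 2, 9] ∈ F_11^6.


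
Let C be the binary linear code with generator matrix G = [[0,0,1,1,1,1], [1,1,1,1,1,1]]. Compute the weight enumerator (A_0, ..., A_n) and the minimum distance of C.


Weight distribution: A_0 = 1, A_2 = 1, A_4 = 1, A_6 = 1. Minimum distance d = 2.

Enumerate all 2^2 = 4 messages m ∈ F_2^2.
For each, compute codeword c = mG in F_2^6, then tally its weight.
  m = 00 → c = 000000, weight = 0.
  m = 10 → c = 001111, weight = 4.
  m = 01 → c = 111111, weight = 6.
  m = 11 → c = 110000, weight = 2.
Tally weights:
  weight 0: 1 codewords.
  weight 2: 1 codewords.
  weight 4: 1 codewords.
  weight 6: 1 codewords.
Minimum distance d = smallest w > 0 with A_w > 0 = 2.
Sanity: Σ A_w = 4 = 2^2 = 4 ✓.


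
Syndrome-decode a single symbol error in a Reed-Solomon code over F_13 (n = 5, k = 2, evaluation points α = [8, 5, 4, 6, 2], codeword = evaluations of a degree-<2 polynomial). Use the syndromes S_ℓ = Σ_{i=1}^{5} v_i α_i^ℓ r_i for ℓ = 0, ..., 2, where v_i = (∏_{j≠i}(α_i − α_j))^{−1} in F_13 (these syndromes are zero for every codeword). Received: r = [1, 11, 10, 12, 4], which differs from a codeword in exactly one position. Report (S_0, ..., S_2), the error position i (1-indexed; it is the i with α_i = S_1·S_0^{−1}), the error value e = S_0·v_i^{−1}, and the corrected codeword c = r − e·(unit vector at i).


S = (9, 5, 10), error at position 5, error magnitude e = 9, c = [1, 11, 10, 12, 8].

Step 1: column multipliers v_i = (∏_{j≠i}(α_i − α_j))^{−1} mod 13.
  i = 1 (α = 8): (8−5)(8−4)(8−6)(8−2) = 3·4·2·6 = 144 ≡ 1, so v_1 = 1^{−1} = 1 (mod 13).
  i = 2 (α = 5): (5−8)(5−4)(5−6)(5−2) = (−3)·1·(−1)·3 = 9 ≡ 9, so v_2 = 9^{−1} = 3 (mod 13).
  i = 3 (α = 4): (4−8)(4−5)(4−6)(4−2) = (−4)·(−1)·(−2)·2 = −16 ≡ 10, so v_3 = 10^{−1} = 4 (mod 13).
  i = 4 (α = 6): (6−8)(6−5)(6−4)(6−2) = (−2)·1·2·4 = −16 ≡ 10, so v_4 = 10^{−1} = 4 (mod 13).
  i = 5 (α = 2): (2−8)(2−5)(2−4)(2−6) = (−6)·(−3)·(−2)·(−4) = 144 ≡ 1, so v_5 = 1^{−1} = 1 (mod 13).
  v = [1, 3, 4, 4, 1].
Step 2: syndromes of r = [1, 11, 10, 12, 4] (all sums mod 13).
  S_0 = Σ v_i r_i = 1·1 + 3·11 + 4·10 + 4·12 + 1·4 = 126 ≡ 9.
  S_1 = Σ v_i α_i r_i = 1·8·1 + 3·5·11 + 4·4·10 + 4·6·12 + 1·2·4 = 629 ≡ 5.
  α_i^2 mod 13 = [12, 12, 3, 10, 4].
  S_2 = Σ v_i α_i^2 r_i = 1·12·1 + 3·12·11 + 4·3·10 + 4·10·12 + 1·4·4 = 1024 ≡ 10.
  S = (9, 5, 10) ≠ 0, so r is not a codeword (an error is present).
Step 3: locate the error. For a single error e at position i, S_ℓ = v_i·e·α_i^ℓ, so α_err = S_1/S_0.
  S_0^{−1} = 9^{−1} = 3 (mod 13), so α_err = 5·3 = 15 ≡ 2 = α_5. Error position i = 5.
  Consistency check: S_2/S_1 = 10·8 = 80 ≡ 2 = α_err ✓ (single-error assumption holds).
Step 4: error magnitude e = S_0/v_5 = S_0·∏_{j≠5}(α_5 − α_j) = 9·1 = 9 ≡ 9 (mod 13).
Step 5: correct position 5: c_5 = r_5 − e = 4 − 9 ≡ 8 (mod 13). Hence c = [1, 11, 10, 12, 8].
  Check: interpolating c through the α_i gives m(x) = 6 + 1·x (degree < 2) with m(α_i) = c_i for every i, so c is indeed a codeword.


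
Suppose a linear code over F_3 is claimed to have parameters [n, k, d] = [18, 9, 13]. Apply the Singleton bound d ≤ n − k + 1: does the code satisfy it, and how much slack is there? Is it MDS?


Singleton RHS = n − k + 1 = 10, slack = -3, bound violated (no such code; not MDS).

Singleton bound: d ≤ n − k + 1.
Here n = 18, k = 9, so n − k + 1 = 10.
Given d = 13, check d ≤ 10: NO.
Slack = (n − k + 1) − d = -3.
The slack is negative: d = 13 exceeds n − k + 1 = 10 by 3, so the Singleton bound is violated and no linear [18, 9, 13]_3 code can exist. In particular it is not MDS (MDS requires d = n − k + 1 exactly).
Description: the claimed parameters are [18, 9, 13]_3; such a code would be impossible (violates the Singleton bound).


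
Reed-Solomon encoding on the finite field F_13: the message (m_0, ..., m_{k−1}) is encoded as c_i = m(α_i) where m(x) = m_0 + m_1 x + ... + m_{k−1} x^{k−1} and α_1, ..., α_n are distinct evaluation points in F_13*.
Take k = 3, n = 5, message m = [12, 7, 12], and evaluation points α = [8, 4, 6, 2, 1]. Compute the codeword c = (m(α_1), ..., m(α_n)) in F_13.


c = [4, 11, 5, 9, 5]

Message polynomial: m(x) = 12 + 7·x + 12·x^2 (mod 13).
For each evaluation point α_i, compute m(α_i) mod 13:
  α_1 = 8: Horner steps 12 → 12 → 4, so m(8) = 4.
  α_2 = 4: Horner steps 12 → 3 → 11, so m(4) = 11.
  α_3 = 6: Horner steps 12 → 1 → 5, so m(6) = 5.
  α_4 = 2: Horner steps 12 → 5 → 9, so m(2) = 9.
  α_5 = 1: Horner steps 12 → 6 → 5, so m(1) = 5.
Codeword c = [4, 11, 5, 9, 5] ∈ F_13^5.


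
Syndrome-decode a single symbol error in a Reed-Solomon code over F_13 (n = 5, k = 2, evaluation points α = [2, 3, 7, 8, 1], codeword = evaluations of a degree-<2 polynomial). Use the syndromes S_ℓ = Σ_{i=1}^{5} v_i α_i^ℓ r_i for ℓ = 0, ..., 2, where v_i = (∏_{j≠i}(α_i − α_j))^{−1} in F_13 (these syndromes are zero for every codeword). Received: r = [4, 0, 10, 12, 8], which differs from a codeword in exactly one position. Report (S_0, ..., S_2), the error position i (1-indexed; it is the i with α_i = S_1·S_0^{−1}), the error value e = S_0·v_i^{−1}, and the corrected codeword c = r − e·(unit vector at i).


S = (3, 11, 10), error at position 4, error magnitude e = 6, c = [4, 0, 10, 6, 8].

Step 1: column multipliers v_i = (∏_{j≠i}(α_i − α_j))^{−1} mod 13.
  i = 1 (α = 2): (2−3)(2−7)(2−8)(2−1) = (−1)·(−5)·(−6)·1 = −30 ≡ 9, so v_1 = 9^{−1} = 3 (mod 13).
  i = 2 (α = 3): (3−2)(3−7)(3−8)(3−1) = 1·(−4)·(−5)·2 = 40 ≡ 1, so v_2 = 1^{−1} = 1 (mod 13).
  i = 3 (α = 7): (7−2)(7−3)(7−8)(7−1) = 5·4·(−1)·6 = −120 ≡ 10, so v_3 = 10^{−1} = 4 (mod 13).
  i = 4 (α = 8): (8−2)(8−3)(8−7)(8−1) = 6·5·1·7 = 210 ≡ 2, so v_4 = 2^{−1} = 7 (mod 13).
  i = 5 (α = 1): (1−2)(1−3)(1−7)(1−8) = (−1)·(−2)·(−6)·(−7) = 84 ≡ 6, so v_5 = 6^{−1} = 11 (mod 13).
  v = [3, 1, 4, 7, 11].
Step 2: syndromes of r = [4, 0, 10, 12, 8] (all sums mod 13).
  S_0 = Σ v_i r_i = 3·4 + 1·0 + 4·10 + 7·12 + 11·8 = 224 ≡ 3.
  S_1 = Σ v_i α_i r_i = 3·2·4 + 1·3·0 + 4·7·10 + 7·8·12 + 11·1·8 = 1064 ≡ 11.
  α_i^2 mod 13 = [4, 9, 10, 12, 1].
  S_2 = Σ v_i α_i^2 r_i = 3·4·4 + 1·9·0 + 4·10·10 + 7·12·12 + 11·1·8 = 1544 ≡ 10.
  S = (3, 11, 10) ≠ 0, so r is not a codeword (an error is present).
Step 3: locate the error. For a single error e at position i, S_ℓ = v_i·e·α_i^ℓ, so α_err = S_1/S_0.
  S_0^{−1} = 3^{−1} = 9 (mod 13), so α_err = 11·9 = 99 ≡ 8 = α_4. Error position i = 4.
  Consistency check: S_2/S_1 = 10·6 = 60 ≡ 8 = α_err ✓ (single-error assumption holds).
Step 4: error magnitude e = S_0/v_4 = S_0·∏_{j≠4}(α_4 − α_j) = 3·2 = 6 ≡ 6 (mod 13).
Step 5: correct position 4: c_4 = r_4 − e = 12 − 6 ≡ 6 (mod 13). Hence c = [4, 0, 10, 6, 8].
  Check: interpolating c through the α_i gives m(x) = 12 + 9·x (degree < 2) with m(α_i) = c_i for every i, so c is indeed a codeword.


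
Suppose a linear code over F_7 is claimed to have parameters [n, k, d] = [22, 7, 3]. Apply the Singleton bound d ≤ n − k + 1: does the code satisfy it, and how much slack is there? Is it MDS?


Singleton RHS = n − k + 1 = 16, slack = 13, bound satisfied, not MDS.

Singleton bound: d ≤ n − k + 1.
Here n = 22, k = 7, so n − k + 1 = 16.
Given d = 3, check d ≤ 16: YES.
Slack = (n − k + 1) − d = 13.
The code is NOT MDS (slack = 13 > 0).
Description: the claimed parameters are [22, 7, 3]_7; such a code would be non-MDS.


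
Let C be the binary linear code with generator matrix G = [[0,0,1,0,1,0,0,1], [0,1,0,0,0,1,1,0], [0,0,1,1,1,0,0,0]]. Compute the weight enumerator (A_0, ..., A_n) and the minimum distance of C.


Weight distribution: A_0 = 1, A_2 = 1, A_3 = 3, A_5 = 1, A_6 = 2. Minimum distance d = 2.

Enumerate all 2^3 = 8 messages m ∈ F_2^3.
For each, compute codeword c = mG in F_2^8, then tally its weight.
  m = 000 → c = 00000000, weight = 0.
  m = 100 → c = 00101001, weight = 3.
  m = 010 → c = 01000110, weight = 3.
  m = 110 → c = 01101111, weight = 6.
  m = 001 → c = 00111000, weight = 3.
  m = 101 → c = 00010001, weight = 2.
  m = 011 → c = 01111110, weight = 6.
  m = 111 → c = 01010111, weight = 5.
Tally weights:
  weight 0: 1 codewords.
  weight 2: 1 codewords.
  weight 3: 3 codewords.
  weight 5: 1 codewords.
  weight 6: 2 codewords.
Minimum distance d = smallest w > 0 with A_w > 0 = 2.
Sanity: Σ A_w = 8 = 2^3 = 8 ✓.
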